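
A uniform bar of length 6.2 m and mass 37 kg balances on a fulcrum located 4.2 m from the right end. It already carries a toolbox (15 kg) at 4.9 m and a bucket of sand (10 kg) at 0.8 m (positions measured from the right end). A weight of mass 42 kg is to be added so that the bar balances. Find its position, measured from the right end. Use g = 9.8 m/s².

x ≈ 5.73 m from the right end

Taking torques about the fulcrum (at 4.2 m from the right end):
Beam weight: 37 × 9.8 = 362.6 N down at 3.1 m → arm 1.1 m, τ = 362.6 × 1.1 = 398.9 N·m clockwise.
Toolbox: 15 × 9.8 = 147 N down at 4.9 m → arm 0.7 m, τ = 147 × 0.7 = 102.9 N·m counterclockwise.
Bucket of sand: 10 × 9.8 = 98 N down at 0.8 m → arm 3.4 m, τ = 98 × 3.4 = 333.2 N·m clockwise.
Net moment of existing loads = 629.2 N·m clockwise.
The weight weighs 42 × 9.8 = 411.6 N and must supply an equal counterclockwise moment, so its lever arm about the fulcrum is 629.2 / 411.6 = 1.53 m.
That puts it at 4.2 + 1.53 = 5.73 m from the right end.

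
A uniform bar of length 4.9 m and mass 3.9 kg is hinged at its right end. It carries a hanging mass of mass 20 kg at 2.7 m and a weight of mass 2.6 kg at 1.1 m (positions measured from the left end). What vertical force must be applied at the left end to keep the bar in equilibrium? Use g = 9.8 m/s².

Taking torques about the right end:
Beam weight: 3.9 × 9.8 = 38.22 N down at 2.45 m → arm 2.45 m, τ = 38.22 × 2.45 = 93.64 N·m counterclockwise.
Hanging mass: 20 × 9.8 = 196 N down at 2.7 m → arm 2.2 m, τ = 196 × 2.2 = 431.2 N·m counterclockwise.
Weight: 2.6 × 9.8 = 25.48 N down at 1.1 m → arm 3.8 m, τ = 25.48 × 3.8 = 96.82 N·m counterclockwise.
Net moment of the loads = 621.7 N·m counterclockwise.
The upward force F acts at the left end, arm 4.9 m, giving F × 4.9 clockwise.
Στ = 0 ⇒ F × 4.9 = 621.7 ⇒ F = 621.7 / 4.9 = 127 N.

F ≈ 127 N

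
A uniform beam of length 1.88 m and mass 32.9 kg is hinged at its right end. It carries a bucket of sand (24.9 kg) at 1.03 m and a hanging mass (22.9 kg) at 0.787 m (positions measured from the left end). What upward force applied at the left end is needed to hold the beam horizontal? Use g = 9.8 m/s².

F ≈ 402 N

Taking torques about the right end:
Beam weight: 32.9 × 9.8 = 322.4 N down at 0.94 m → arm 0.94 m, τ = 322.4 × 0.94 = 303.1 N·m counterclockwise.
Bucket of sand: 24.9 × 9.8 = 244 N down at 1.03 m → arm 0.85 m, τ = 244 × 0.85 = 207.4 N·m counterclockwise.
Hanging mass: 22.9 × 9.8 = 224.4 N down at 0.787 m → arm 1.093 m, τ = 224.4 × 1.093 = 245.3 N·m counterclockwise.
Net moment of the loads = 755.8 N·m counterclockwise.
The upward force F acts at the left end, arm 1.88 m, giving F × 1.88 clockwise.
Στ = 0 ⇒ F × 1.88 = 755.8 ⇒ F = 755.8 / 1.88 = 402 N.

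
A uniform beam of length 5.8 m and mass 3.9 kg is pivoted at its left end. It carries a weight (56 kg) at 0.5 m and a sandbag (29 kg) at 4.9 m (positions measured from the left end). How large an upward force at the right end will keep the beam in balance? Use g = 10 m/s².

About the left end:
Beam weight: 3.9 × 10 = 39 N down at 2.9 m → arm 2.9 m, τ = 39 × 2.9 = 113.1 N·m clockwise.
Weight: 56 × 10 = 560 N down at 0.5 m → arm 0.5 m, τ = 560 × 0.5 = 280 N·m clockwise.
Sandbag: 29 × 10 = 290 N down at 4.9 m → arm 4.9 m, τ = 290 × 4.9 = 1421 N·m clockwise.
Net moment of the loads = 1814 N·m clockwise.
The upward force F acts at the right end, arm 5.8 m, giving F × 5.8 counterclockwise.
Balancing moments: F × 5.8 = 1814, giving F = 1814 / 5.8 = 313 N.

F ≈ 313 N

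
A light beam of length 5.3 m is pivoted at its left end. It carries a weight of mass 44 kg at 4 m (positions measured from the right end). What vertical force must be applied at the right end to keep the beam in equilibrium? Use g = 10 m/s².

F ≈ 108 N

Taking torques about the left end:
Weight: 44 × 10 = 440 N down at 4 m → arm 1.3 m, τ = 440 × 1.3 = 572 N·m clockwise.
Net moment of the loads = 572 N·m clockwise.
The upward force F acts at the right end, arm 5.3 m, giving F × 5.3 counterclockwise.
For rotational equilibrium, F × 5.3 = 572, so F = 572 / 5.3 = 108 N.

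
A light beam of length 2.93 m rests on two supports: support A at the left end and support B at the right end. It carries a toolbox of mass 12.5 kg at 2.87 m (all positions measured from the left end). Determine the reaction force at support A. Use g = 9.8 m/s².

Taking torques about support B:
Toolbox: 12.5 × 9.8 = 122.5 N down at 2.87 m → arm 0.06 m, τ = 122.5 × 0.06 = 7.35 N·m counterclockwise.
Net load moment about support B = 7.35 N·m counterclockwise.
Reaction R at support A is upward at 0 m, arm 2.93 m → moment R × 2.93 clockwise.
Στ = 0 ⇒ R × 2.93 = 7.35 ⇒ R = 2.51 N.

R_A ≈ 2.51 N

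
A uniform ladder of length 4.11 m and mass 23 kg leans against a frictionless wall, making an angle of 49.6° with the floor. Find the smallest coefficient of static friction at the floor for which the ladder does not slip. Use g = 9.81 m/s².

About the foot of the ladder:
Ladder weight 23×9.81 = 225.6 N acts at 2.055 m along the ladder; its horizontal arm is 2.055·cos49.6° = 1.332 m → τ = 300.5 N·m clockwise.
Wall normal N acts horizontally at the top; its moment arm is the height L sinθ = 4.11·sin49.6° = 3.13 m, counterclockwise.
Balancing moments: N × 3.13 = 300.5, giving N = 96.01 N.
ΣFx = 0 ⇒ f = N_wall = 96.01 N. ΣFy = 0 ⇒ N_floor = 225.6 N.
μ_min = f / N_floor = 96.01 / 225.6 = 0.426.

μ_min ≈ 0.426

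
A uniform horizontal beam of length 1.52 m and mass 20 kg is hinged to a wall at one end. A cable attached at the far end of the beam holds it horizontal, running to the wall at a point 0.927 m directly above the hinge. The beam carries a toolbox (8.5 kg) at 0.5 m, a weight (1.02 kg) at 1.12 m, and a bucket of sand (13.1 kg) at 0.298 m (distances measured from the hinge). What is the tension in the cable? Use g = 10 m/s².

Take moments about the hinge.
Beam weight: 20 × 10 = 200 N down at 0.76 m → arm 0.76 m, τ = 200 × 0.76 = 152 N·m clockwise.
Toolbox: 8.5 × 10 = 85 N down at 0.5 m → arm 0.5 m, τ = 85 × 0.5 = 42.5 N·m clockwise.
Weight: 1.02 × 10 = 10.2 N down at 1.12 m → arm 1.12 m, τ = 10.2 × 1.12 = 11.42 N·m clockwise.
Bucket of sand: 13.1 × 10 = 131 N down at 0.298 m → arm 0.298 m, τ = 131 × 0.298 = 39.04 N·m clockwise.
Total clockwise load moment = 245 N·m.
The cable tension T acts at 1.52 m; only its component perpendicular to the beam, T sinθ, produces torque. sinθ = h/√(h²+d²) = 0.927/√(0.927²+1.52²) = 0.5207.
Setting net torque to zero: T × 1.52 × 0.5207 = 245 → T = 245 / 0.7915 = 310 N.

T ≈ 310 N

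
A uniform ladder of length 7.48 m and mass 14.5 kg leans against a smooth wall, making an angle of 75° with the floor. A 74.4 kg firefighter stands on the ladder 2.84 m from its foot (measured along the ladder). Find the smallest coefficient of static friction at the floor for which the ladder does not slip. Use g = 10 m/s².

Take moments about the foot of the ladder.
Ladder weight 14.5×10 = 145 N acts at 3.74 m along the ladder; its horizontal arm is 3.74·cos75° = 0.968 m → τ = 140.4 N·m clockwise.
Firefighter: 74.4×10 = 744 N at 2.84 m → arm 0.735 m → τ = 546.8 N·m clockwise.
Wall normal N acts horizontally at the top; its moment arm is the height L sinθ = 7.48·sin75° = 7.225 m, counterclockwise.
Balancing moments: N × 7.225 = 687.2, giving N = 95.11 N.
ΣFx = 0 ⇒ f = N_wall = 95.11 N. ΣFy = 0 ⇒ N_floor = 889 N.
μ_min = f / N_floor = 95.11 / 889 = 0.107.

μ_min ≈ 0.107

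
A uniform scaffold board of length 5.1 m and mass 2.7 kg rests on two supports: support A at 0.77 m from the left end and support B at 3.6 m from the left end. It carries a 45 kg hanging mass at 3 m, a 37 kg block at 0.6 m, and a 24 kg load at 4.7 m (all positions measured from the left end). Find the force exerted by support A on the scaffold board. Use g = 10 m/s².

R_A ≈ 404 N

About support B:
Beam weight: 2.7 × 10 = 27 N down at 2.55 m → arm 1.05 m, τ = 27 × 1.05 = 28.35 N·m counterclockwise.
Hanging mass: 45 × 10 = 450 N down at 3 m → arm 0.6 m, τ = 450 × 0.6 = 270 N·m counterclockwise.
Block: 37 × 10 = 370 N down at 0.6 m → arm 3 m, τ = 370 × 3 = 1110 N·m counterclockwise.
Load: 24 × 10 = 240 N down at 4.7 m → arm 1.1 m, τ = 240 × 1.1 = 264 N·m clockwise.
Net load moment about support B = 1144 N·m counterclockwise.
Reaction R at support A is upward at 0.77 m, arm 2.83 m → moment R × 2.83 clockwise.
For rotational equilibrium, R × 2.83 = 1144, so R = 404 N.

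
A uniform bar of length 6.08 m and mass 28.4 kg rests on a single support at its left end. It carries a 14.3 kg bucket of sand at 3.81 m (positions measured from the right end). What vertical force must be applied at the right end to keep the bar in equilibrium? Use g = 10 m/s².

F ≈ 195 N

Take moments about the left end.
Beam weight: 28.4 × 10 = 284 N down at 3.04 m → arm 3.04 m, τ = 284 × 3.04 = 863.4 N·m clockwise.
Bucket of sand: 14.3 × 10 = 143 N down at 3.81 m → arm 2.27 m, τ = 143 × 2.27 = 324.6 N·m clockwise.
Net moment of the loads = 1188 N·m clockwise.
The upward force F acts at the right end, arm 6.08 m, giving F × 6.08 counterclockwise.
For rotational equilibrium, F × 6.08 = 1188, so F = 1188 / 6.08 = 195 N.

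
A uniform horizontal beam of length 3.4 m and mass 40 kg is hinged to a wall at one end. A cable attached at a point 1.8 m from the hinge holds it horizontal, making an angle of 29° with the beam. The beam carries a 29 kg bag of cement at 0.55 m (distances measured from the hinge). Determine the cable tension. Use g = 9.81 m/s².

Choose the hinge as the axis so the unknown hinge reaction has zero arm there.
Beam weight: 40 × 9.81 = 392.4 N down at 1.7 m → arm 1.7 m, τ = 392.4 × 1.7 = 667.1 N·m clockwise.
Bag of cement: 29 × 9.81 = 284.5 N down at 0.55 m → arm 0.55 m, τ = 284.5 × 0.55 = 156.5 N·m clockwise.
Total clockwise load moment = 823.6 N·m.
The cable tension T acts at 1.8 m; only its component perpendicular to the beam, T sinθ, produces torque. sin 29° = 0.4848.
Setting net torque to zero: T × 1.8 × 0.4848 = 823.6 → T = 823.6 / 0.8726 = 944 N.

T ≈ 944 N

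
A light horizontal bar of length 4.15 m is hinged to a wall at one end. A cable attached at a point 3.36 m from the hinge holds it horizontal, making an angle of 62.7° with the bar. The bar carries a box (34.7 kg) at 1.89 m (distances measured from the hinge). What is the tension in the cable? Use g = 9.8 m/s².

About the hinge:
Box: 34.7 × 9.8 = 340.1 N down at 1.89 m → arm 1.89 m, τ = 340.1 × 1.89 = 642.8 N·m clockwise.
Total clockwise load moment = 642.8 N·m.
The cable tension T acts at 3.36 m; only its component perpendicular to the bar, T sinθ, produces torque. sin 62.7° = 0.8886.
For rotational equilibrium, T × 3.36 × 0.8886 = 642.8, so T = 642.8 / 2.986 = 215 N.

T ≈ 215 N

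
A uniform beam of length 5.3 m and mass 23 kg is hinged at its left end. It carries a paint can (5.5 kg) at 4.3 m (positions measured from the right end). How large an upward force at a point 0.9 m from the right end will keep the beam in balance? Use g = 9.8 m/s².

Take moments about the left end.
Beam weight: 23 × 9.8 = 225.4 N down at 2.65 m → arm 2.65 m, τ = 225.4 × 2.65 = 597.3 N·m clockwise.
Paint can: 5.5 × 9.8 = 53.9 N down at 4.3 m → arm 1 m, τ = 53.9 × 1 = 53.9 N·m clockwise.
Net moment of the loads = 651.2 N·m clockwise.
The upward force F acts at a point 0.9 m from the right end, arm 4.4 m, giving F × 4.4 counterclockwise.
Balancing moments: F × 4.4 = 651.2, giving F = 651.2 / 4.4 = 148 N.

F ≈ 148 N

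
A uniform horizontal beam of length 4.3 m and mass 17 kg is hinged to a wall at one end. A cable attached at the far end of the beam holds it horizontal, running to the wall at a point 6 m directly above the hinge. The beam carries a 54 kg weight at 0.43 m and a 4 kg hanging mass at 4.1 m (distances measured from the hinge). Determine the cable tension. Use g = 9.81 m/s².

Taking torques about the hinge:
Beam weight: 17 × 9.81 = 166.8 N down at 2.15 m → arm 2.15 m, τ = 166.8 × 2.15 = 358.6 N·m clockwise.
Weight: 54 × 9.81 = 529.7 N down at 0.43 m → arm 0.43 m, τ = 529.7 × 0.43 = 227.8 N·m clockwise.
Hanging mass: 4 × 9.81 = 39.24 N down at 4.1 m → arm 4.1 m, τ = 39.24 × 4.1 = 160.9 N·m clockwise.
Total clockwise load moment = 747.3 N·m.
The cable tension T acts at 4.3 m; only its component perpendicular to the beam, T sinθ, produces torque. sinθ = h/√(h²+d²) = 6/√(6²+4.3²) = 0.8128.
Στ = 0 ⇒ T × 4.3 × 0.8128 = 747.3 ⇒ T = 747.3 / 3.495 = 214 N.

T ≈ 214 N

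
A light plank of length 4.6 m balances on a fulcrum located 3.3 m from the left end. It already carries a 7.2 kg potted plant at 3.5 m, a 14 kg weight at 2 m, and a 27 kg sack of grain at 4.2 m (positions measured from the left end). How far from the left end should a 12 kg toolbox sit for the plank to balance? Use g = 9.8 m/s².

Sum moments about the fulcrum (at 3.3 m from the left end) (the support reaction has zero arm there).
Potted plant: 7.2 × 9.8 = 70.56 N down at 3.5 m → arm 0.2 m, τ = 70.56 × 0.2 = 14.11 N·m clockwise.
Weight: 14 × 9.8 = 137.2 N down at 2 m → arm 1.3 m, τ = 137.2 × 1.3 = 178.4 N·m counterclockwise.
Sack of grain: 27 × 9.8 = 264.6 N down at 4.2 m → arm 0.9 m, τ = 264.6 × 0.9 = 238.1 N·m clockwise.
Net moment of existing loads = 73.81 N·m clockwise.
The toolbox weighs 12 × 9.8 = 117.6 N and must supply an equal counterclockwise moment, so its lever arm about the fulcrum is 73.81 / 117.6 = 0.628 m.
That puts it at 3.3 − 0.628 = 2.67 m from the left end.

x ≈ 2.67 m from the left end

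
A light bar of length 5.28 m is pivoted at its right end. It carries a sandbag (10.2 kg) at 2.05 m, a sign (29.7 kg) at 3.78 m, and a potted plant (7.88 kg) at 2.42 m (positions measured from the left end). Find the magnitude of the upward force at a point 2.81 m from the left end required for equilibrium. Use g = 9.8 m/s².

F ≈ 397 N

Choose the right end as the axis so the unknown pivot reaction has zero arm there.
Sandbag: 10.2 × 9.8 = 99.96 N down at 2.05 m → arm 3.23 m, τ = 99.96 × 3.23 = 322.9 N·m counterclockwise.
Sign: 29.7 × 9.8 = 291.1 N down at 3.78 m → arm 1.5 m, τ = 291.1 × 1.5 = 436.7 N·m counterclockwise.
Potted plant: 7.88 × 9.8 = 77.22 N down at 2.42 m → arm 2.86 m, τ = 77.22 × 2.86 = 220.8 N·m counterclockwise.
Net moment of the loads = 980.4 N·m counterclockwise.
The upward force F acts at a point 2.81 m from the left end, arm 2.47 m, giving F × 2.47 clockwise.
Στ = 0 ⇒ F × 2.47 = 980.4 ⇒ F = 980.4 / 2.47 = 397 N.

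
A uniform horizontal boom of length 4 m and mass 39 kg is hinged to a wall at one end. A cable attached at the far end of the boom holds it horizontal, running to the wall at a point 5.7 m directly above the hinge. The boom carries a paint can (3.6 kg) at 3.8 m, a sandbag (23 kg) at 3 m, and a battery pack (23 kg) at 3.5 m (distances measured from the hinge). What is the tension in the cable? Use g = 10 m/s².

Choose the hinge as the axis so the unknown hinge reaction has zero arm there.
Beam weight: 39 × 10 = 390 N down at 2 m → arm 2 m, τ = 390 × 2 = 780 N·m clockwise.
Paint can: 3.6 × 10 = 36 N down at 3.8 m → arm 3.8 m, τ = 36 × 3.8 = 136.8 N·m clockwise.
Sandbag: 23 × 10 = 230 N down at 3 m → arm 3 m, τ = 230 × 3 = 690 N·m clockwise.
Battery pack: 23 × 10 = 230 N down at 3.5 m → arm 3.5 m, τ = 230 × 3.5 = 805 N·m clockwise.
Total clockwise load moment = 2412 N·m.
The cable tension T acts at 4 m; only its component perpendicular to the boom, T sinθ, produces torque. sinθ = h/√(h²+d²) = 5.7/√(5.7²+4²) = 0.8186.
For rotational equilibrium, T × 4 × 0.8186 = 2412, so T = 2412 / 3.274 = 737 N.

T ≈ 737 N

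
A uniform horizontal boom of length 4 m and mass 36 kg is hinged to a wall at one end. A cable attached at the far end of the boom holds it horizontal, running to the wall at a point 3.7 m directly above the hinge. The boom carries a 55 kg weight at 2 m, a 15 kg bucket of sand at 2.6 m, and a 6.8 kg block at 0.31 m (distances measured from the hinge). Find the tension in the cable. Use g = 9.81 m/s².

Choose the hinge as the axis so the unknown hinge reaction has zero arm there.
Beam weight: 36 × 9.81 = 353.2 N down at 2 m → arm 2 m, τ = 353.2 × 2 = 706.4 N·m clockwise.
Weight: 55 × 9.81 = 539.6 N down at 2 m → arm 2 m, τ = 539.6 × 2 = 1079 N·m clockwise.
Bucket of sand: 15 × 9.81 = 147.2 N down at 2.6 m → arm 2.6 m, τ = 147.2 × 2.6 = 382.7 N·m clockwise.
Block: 6.8 × 9.81 = 66.71 N down at 0.31 m → arm 0.31 m, τ = 66.71 × 0.31 = 20.68 N·m clockwise.
Total clockwise load moment = 2189 N·m.
The cable tension T acts at 4 m; only its component perpendicular to the boom, T sinθ, produces torque. sinθ = h/√(h²+d²) = 3.7/√(3.7²+4²) = 0.679.
Στ = 0 ⇒ T × 4 × 0.679 = 2189 ⇒ T = 2189 / 2.716 = 806 N.

T ≈ 806 N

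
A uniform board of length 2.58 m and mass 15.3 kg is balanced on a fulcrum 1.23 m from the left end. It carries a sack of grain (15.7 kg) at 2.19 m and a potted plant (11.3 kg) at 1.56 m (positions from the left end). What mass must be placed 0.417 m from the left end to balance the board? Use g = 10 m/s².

m ≈ 24.3 kg

About the fulcrum (at 1.23 m from the left end):
Beam weight: 15.3 × 10 = 153 N down at 1.29 m → arm 0.06 m, τ = 153 × 0.06 = 9.18 N·m clockwise.
Sack of grain: 15.7 × 10 = 157 N down at 2.19 m → arm 0.96 m, τ = 157 × 0.96 = 150.7 N·m clockwise.
Potted plant: 11.3 × 10 = 113 N down at 1.56 m → arm 0.33 m, τ = 113 × 0.33 = 37.29 N·m clockwise.
Net moment of known loads = 197.2 N·m clockwise.
An unknown mass m at 0.417 m has arm 0.813 m; its moment is m·g·0.813 counterclockwise.
Στ = 0 ⇒ m × 10 × 0.813 = 197.2 ⇒ m = 197.2 / (10 × 0.813) = 24.3 kg.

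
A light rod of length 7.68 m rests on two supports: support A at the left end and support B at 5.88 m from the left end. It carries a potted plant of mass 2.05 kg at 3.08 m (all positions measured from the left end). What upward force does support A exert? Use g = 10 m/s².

R_A ≈ 9.76 N

Sum moments about support B (its reaction then has zero moment arm).
Potted plant: 2.05 × 10 = 20.5 N down at 3.08 m → arm 2.8 m, τ = 20.5 × 2.8 = 57.4 N·m counterclockwise.
Net load moment about support B = 57.4 N·m counterclockwise.
Reaction R at support A is upward at 0 m, arm 5.88 m → moment R × 5.88 clockwise.
Setting net torque to zero: R × 5.88 = 57.4 → R = 9.76 N.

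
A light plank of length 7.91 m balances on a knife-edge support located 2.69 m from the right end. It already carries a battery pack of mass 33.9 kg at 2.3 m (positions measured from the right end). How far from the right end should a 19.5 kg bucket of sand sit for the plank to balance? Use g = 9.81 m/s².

x ≈ 3.37 m from the right end

Take moments about the knife-edge support (at 2.69 m from the right end).
Battery pack: 33.9 × 9.81 = 332.6 N down at 2.3 m → arm 0.39 m, τ = 332.6 × 0.39 = 129.7 N·m clockwise.
Net moment of existing loads = 129.7 N·m clockwise.
The bucket of sand weighs 19.5 × 9.81 = 191.3 N and must supply an equal counterclockwise moment, so its lever arm about the knife-edge support is 129.7 / 191.3 = 0.678 m.
That puts it at 2.69 + 0.678 = 3.37 m from the right end.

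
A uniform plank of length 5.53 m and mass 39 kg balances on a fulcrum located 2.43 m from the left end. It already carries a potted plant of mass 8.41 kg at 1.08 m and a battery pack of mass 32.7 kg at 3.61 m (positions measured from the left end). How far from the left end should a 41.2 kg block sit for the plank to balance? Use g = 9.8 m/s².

About the fulcrum (at 2.43 m from the left end):
Beam weight: 39 × 9.8 = 382.2 N down at 2.765 m → arm 0.335 m, τ = 382.2 × 0.335 = 128 N·m clockwise.
Potted plant: 8.41 × 9.8 = 82.42 N down at 1.08 m → arm 1.35 m, τ = 82.42 × 1.35 = 111.3 N·m counterclockwise.
Battery pack: 32.7 × 9.8 = 320.5 N down at 3.61 m → arm 1.18 m, τ = 320.5 × 1.18 = 378.2 N·m clockwise.
Net moment of existing loads = 394.9 N·m clockwise.
The block weighs 41.2 × 9.8 = 403.8 N and must supply an equal counterclockwise moment, so its lever arm about the fulcrum is 394.9 / 403.8 = 0.978 m.
That puts it at 2.43 − 0.978 = 1.45 m from the left end.

x ≈ 1.45 m from the left end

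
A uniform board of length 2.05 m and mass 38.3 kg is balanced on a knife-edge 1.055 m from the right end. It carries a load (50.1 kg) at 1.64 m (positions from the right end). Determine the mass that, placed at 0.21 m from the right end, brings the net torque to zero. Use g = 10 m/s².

m ≈ 33.3 kg

Sum moments about the knife-edge (at 1.055 m from the right end) (the support reaction has zero arm there).
Beam weight: 38.3 × 10 = 383 N down at 1.025 m → arm 0.03 m, τ = 383 × 0.03 = 11.49 N·m clockwise.
Load: 50.1 × 10 = 501 N down at 1.64 m → arm 0.585 m, τ = 501 × 0.585 = 293.1 N·m counterclockwise.
Net moment of known loads = 281.6 N·m counterclockwise.
An unknown mass m at 0.21 m has arm 0.845 m; its moment is m·g·0.845 clockwise.
Στ = 0 ⇒ m × 10 × 0.845 = 281.6 ⇒ m = 281.6 / (10 × 0.845) = 33.3 kg.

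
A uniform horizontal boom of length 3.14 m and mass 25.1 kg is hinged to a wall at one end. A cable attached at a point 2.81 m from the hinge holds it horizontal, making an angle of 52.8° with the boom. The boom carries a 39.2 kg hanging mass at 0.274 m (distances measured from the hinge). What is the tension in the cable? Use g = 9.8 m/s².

T ≈ 220 N

Taking torques about the hinge:
Beam weight: 25.1 × 9.8 = 246 N down at 1.57 m → arm 1.57 m, τ = 246 × 1.57 = 386.2 N·m clockwise.
Hanging mass: 39.2 × 9.8 = 384.2 N down at 0.274 m → arm 0.274 m, τ = 384.2 × 0.274 = 105.3 N·m clockwise.
Total clockwise load moment = 491.5 N·m.
The cable tension T acts at 2.81 m; only its component perpendicular to the boom, T sinθ, produces torque. sin 52.8° = 0.7965.
Setting net torque to zero: T × 2.81 × 0.7965 = 491.5 → T = 491.5 / 2.238 = 220 N.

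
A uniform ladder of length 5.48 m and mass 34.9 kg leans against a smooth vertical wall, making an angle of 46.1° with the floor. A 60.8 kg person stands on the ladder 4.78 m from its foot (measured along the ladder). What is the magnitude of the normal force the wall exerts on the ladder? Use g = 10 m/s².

N_wall ≈ 678 N

Sum moments about the foot of the ladder (the floor normal and friction both act there and drop out).
Ladder weight 34.9×10 = 349 N acts at 2.74 m along the ladder; its horizontal arm is 2.74·cos46.1° = 1.9 m → τ = 663.1 N·m clockwise.
Person: 60.8×10 = 608 N at 4.78 m → arm 3.314 m → τ = 2015 N·m clockwise.
Wall normal N acts horizontally at the top; its moment arm is the height L sinθ = 5.48·sin46.1° = 3.949 m, counterclockwise.
Balancing moments: N × 3.949 = 2678, giving N = 678 N.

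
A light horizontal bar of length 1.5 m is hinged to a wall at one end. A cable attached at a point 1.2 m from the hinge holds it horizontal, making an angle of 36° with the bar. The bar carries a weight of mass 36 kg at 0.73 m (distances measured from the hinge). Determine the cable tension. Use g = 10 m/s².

Sum moments about the hinge (the unknown hinge reaction has zero arm there).
Weight: 36 × 10 = 360 N down at 0.73 m → arm 0.73 m, τ = 360 × 0.73 = 262.8 N·m clockwise.
Total clockwise load moment = 262.8 N·m.
The cable tension T acts at 1.2 m; only its component perpendicular to the bar, T sinθ, produces torque. sin 36° = 0.5878.
For rotational equilibrium, T × 1.2 × 0.5878 = 262.8, so T = 262.8 / 0.7054 = 373 N.

T ≈ 373 N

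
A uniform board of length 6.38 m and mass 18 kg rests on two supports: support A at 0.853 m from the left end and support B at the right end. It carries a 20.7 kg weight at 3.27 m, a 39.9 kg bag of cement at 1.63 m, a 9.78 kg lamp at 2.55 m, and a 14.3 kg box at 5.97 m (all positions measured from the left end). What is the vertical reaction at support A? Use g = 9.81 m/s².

R_A ≈ 629 N

About support B:
Beam weight: 18 × 9.81 = 176.6 N down at 3.19 m → arm 3.19 m, τ = 176.6 × 3.19 = 563.4 N·m counterclockwise.
Weight: 20.7 × 9.81 = 203.1 N down at 3.27 m → arm 3.11 m, τ = 203.1 × 3.11 = 631.6 N·m counterclockwise.
Bag of cement: 39.9 × 9.81 = 391.4 N down at 1.63 m → arm 4.75 m, τ = 391.4 × 4.75 = 1859 N·m counterclockwise.
Lamp: 9.78 × 9.81 = 95.94 N down at 2.55 m → arm 3.83 m, τ = 95.94 × 3.83 = 367.5 N·m counterclockwise.
Box: 14.3 × 9.81 = 140.3 N down at 5.97 m → arm 0.41 m, τ = 140.3 × 0.41 = 57.52 N·m counterclockwise.
Net load moment about support B = 3479 N·m counterclockwise.
Reaction R at support A is upward at 0.853 m, arm 5.527 m → moment R × 5.527 clockwise.
Balancing moments: R × 5.527 = 3479, giving R = 629 N.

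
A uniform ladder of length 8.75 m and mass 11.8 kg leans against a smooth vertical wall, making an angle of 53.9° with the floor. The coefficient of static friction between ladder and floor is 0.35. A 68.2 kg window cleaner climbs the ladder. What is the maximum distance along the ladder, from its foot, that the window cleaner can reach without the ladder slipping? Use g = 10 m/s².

d ≈ 4.17 m

Choose the foot of the ladder as the axis so the floor normal and friction both act there and drop out.
Ladder weight 11.8×10 = 118 N acts at 4.375 m along the ladder; its horizontal arm is 4.375·cos53.9° = 2.578 m → τ = 304.2 N·m clockwise.
Window cleaner weight 68.2×10 = 682 N at distance d → arm d·cos53.9° → τ = 682·d·0.5892 clockwise.
Wall normal N at the top has arm L sinθ = 7.07 m counterclockwise, so Στ = 0 gives N·7.07 = 304.2 + 401.8·d.
ΣFy = 0 ⇒ N_floor = 800 N, so the maximum friction is μ_s·N_floor = 0.35×800 = 280 N. ΣFx = 0 ⇒ N_wall = f, so at the slipping point N = 280 N.
Substituting: 280×7.07 = 304.2 + 401.8·d ⇒ d = (1980 − 304.2) / 401.8 = 4.17 m.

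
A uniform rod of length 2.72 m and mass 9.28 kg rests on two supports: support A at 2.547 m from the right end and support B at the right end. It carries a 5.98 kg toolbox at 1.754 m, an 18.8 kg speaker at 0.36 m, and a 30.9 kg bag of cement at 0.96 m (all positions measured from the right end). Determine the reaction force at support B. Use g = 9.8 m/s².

R_B ≈ 408 N

Taking torques about support A:
Beam weight: 9.28 × 9.8 = 90.94 N down at 1.36 m → arm 1.187 m, τ = 90.94 × 1.187 = 107.9 N·m clockwise.
Toolbox: 5.98 × 9.8 = 58.6 N down at 1.754 m → arm 0.793 m, τ = 58.6 × 0.793 = 46.47 N·m clockwise.
Speaker: 18.8 × 9.8 = 184.2 N down at 0.36 m → arm 2.187 m, τ = 184.2 × 2.187 = 402.8 N·m clockwise.
Bag of cement: 30.9 × 9.8 = 302.8 N down at 0.96 m → arm 1.587 m, τ = 302.8 × 1.587 = 480.5 N·m clockwise.
Net load moment about support A = 1038 N·m clockwise.
Reaction R at support B is upward at 0 m, arm 2.547 m → moment R × 2.547 counterclockwise.
Στ = 0 ⇒ R × 2.547 = 1038 ⇒ R = 408 N.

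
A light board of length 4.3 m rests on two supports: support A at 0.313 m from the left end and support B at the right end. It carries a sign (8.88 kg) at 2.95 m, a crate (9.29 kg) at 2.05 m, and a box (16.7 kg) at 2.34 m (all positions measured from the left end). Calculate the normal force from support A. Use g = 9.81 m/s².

About support B:
Sign: 8.88 × 9.81 = 87.11 N down at 2.95 m → arm 1.35 m, τ = 87.11 × 1.35 = 117.6 N·m counterclockwise.
Crate: 9.29 × 9.81 = 91.13 N down at 2.05 m → arm 2.25 m, τ = 91.13 × 2.25 = 205 N·m counterclockwise.
Box: 16.7 × 9.81 = 163.8 N down at 2.34 m → arm 1.96 m, τ = 163.8 × 1.96 = 321 N·m counterclockwise.
Net load moment about support B = 643.6 N·m counterclockwise.
Reaction R at support A is upward at 0.313 m, arm 3.987 m → moment R × 3.987 clockwise.
Στ = 0 ⇒ R × 3.987 = 643.6 ⇒ R = 161 N.

R_A ≈ 161 N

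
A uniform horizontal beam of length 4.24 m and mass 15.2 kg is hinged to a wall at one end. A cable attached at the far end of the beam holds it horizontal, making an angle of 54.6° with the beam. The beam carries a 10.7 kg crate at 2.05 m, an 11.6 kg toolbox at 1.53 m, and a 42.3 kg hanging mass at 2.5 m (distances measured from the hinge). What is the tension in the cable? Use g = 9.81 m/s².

Sum moments about the hinge (the unknown hinge reaction has zero arm there).
Beam weight: 15.2 × 9.81 = 149.1 N down at 2.12 m → arm 2.12 m, τ = 149.1 × 2.12 = 316.1 N·m clockwise.
Crate: 10.7 × 9.81 = 105 N down at 2.05 m → arm 2.05 m, τ = 105 × 2.05 = 215.2 N·m clockwise.
Toolbox: 11.6 × 9.81 = 113.8 N down at 1.53 m → arm 1.53 m, τ = 113.8 × 1.53 = 174.1 N·m clockwise.
Hanging mass: 42.3 × 9.81 = 415 N down at 2.5 m → arm 2.5 m, τ = 415 × 2.5 = 1038 N·m clockwise.
Total clockwise load moment = 1743 N·m.
The cable tension T acts at 4.24 m; only its component perpendicular to the beam, T sinθ, produces torque. sin 54.6° = 0.8151.
For rotational equilibrium, T × 4.24 × 0.8151 = 1743, so T = 1743 / 3.456 = 504 N.

T ≈ 504 N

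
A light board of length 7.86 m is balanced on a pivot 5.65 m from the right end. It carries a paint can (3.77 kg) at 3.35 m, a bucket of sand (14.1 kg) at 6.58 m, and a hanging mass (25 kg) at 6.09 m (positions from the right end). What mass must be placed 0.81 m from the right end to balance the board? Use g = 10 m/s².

m ≈ 3.19 kg

Taking torques about the pivot (at 5.65 m from the right end):
Paint can: 3.77 × 10 = 37.7 N down at 3.35 m → arm 2.3 m, τ = 37.7 × 2.3 = 86.71 N·m clockwise.
Bucket of sand: 14.1 × 10 = 141 N down at 6.58 m → arm 0.93 m, τ = 141 × 0.93 = 131.1 N·m counterclockwise.
Hanging mass: 25 × 10 = 250 N down at 6.09 m → arm 0.44 m, τ = 250 × 0.44 = 110 N·m counterclockwise.
Net moment of known loads = 154.4 N·m counterclockwise.
An unknown mass m at 0.81 m has arm 4.84 m; its moment is m·g·4.84 clockwise.
Στ = 0 ⇒ m × 10 × 4.84 = 154.4 ⇒ m = 154.4 / (10 × 4.84) = 3.19 kg.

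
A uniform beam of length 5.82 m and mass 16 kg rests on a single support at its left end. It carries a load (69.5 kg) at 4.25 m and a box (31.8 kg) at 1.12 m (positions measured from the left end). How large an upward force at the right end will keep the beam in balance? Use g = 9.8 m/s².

F ≈ 636 N

Taking torques about the left end:
Beam weight: 16 × 9.8 = 156.8 N down at 2.91 m → arm 2.91 m, τ = 156.8 × 2.91 = 456.3 N·m clockwise.
Load: 69.5 × 9.8 = 681.1 N down at 4.25 m → arm 4.25 m, τ = 681.1 × 4.25 = 2895 N·m clockwise.
Box: 31.8 × 9.8 = 311.6 N down at 1.12 m → arm 1.12 m, τ = 311.6 × 1.12 = 349 N·m clockwise.
Net moment of the loads = 3700 N·m clockwise.
The upward force F acts at the right end, arm 5.82 m, giving F × 5.82 counterclockwise.
Balancing moments: F × 5.82 = 3700, giving F = 3700 / 5.82 = 636 N.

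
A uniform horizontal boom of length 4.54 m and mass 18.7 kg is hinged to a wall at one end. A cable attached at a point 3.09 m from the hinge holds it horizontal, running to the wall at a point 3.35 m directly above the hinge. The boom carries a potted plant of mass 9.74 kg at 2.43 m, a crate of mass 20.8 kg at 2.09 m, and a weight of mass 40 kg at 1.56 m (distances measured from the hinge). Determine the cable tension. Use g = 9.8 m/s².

Taking torques about the hinge:
Beam weight: 18.7 × 9.8 = 183.3 N down at 2.27 m → arm 2.27 m, τ = 183.3 × 2.27 = 416.1 N·m clockwise.
Potted plant: 9.74 × 9.8 = 95.45 N down at 2.43 m → arm 2.43 m, τ = 95.45 × 2.43 = 231.9 N·m clockwise.
Crate: 20.8 × 9.8 = 203.8 N down at 2.09 m → arm 2.09 m, τ = 203.8 × 2.09 = 425.9 N·m clockwise.
Weight: 40 × 9.8 = 392 N down at 1.56 m → arm 1.56 m, τ = 392 × 1.56 = 611.5 N·m clockwise.
Total clockwise load moment = 1685 N·m.
The cable tension T acts at 3.09 m; only its component perpendicular to the boom, T sinθ, produces torque. sinθ = h/√(h²+d²) = 3.35/√(3.35²+3.09²) = 0.7351.
Setting net torque to zero: T × 3.09 × 0.7351 = 1685 → T = 1685 / 2.271 = 742 N.

T ≈ 742 N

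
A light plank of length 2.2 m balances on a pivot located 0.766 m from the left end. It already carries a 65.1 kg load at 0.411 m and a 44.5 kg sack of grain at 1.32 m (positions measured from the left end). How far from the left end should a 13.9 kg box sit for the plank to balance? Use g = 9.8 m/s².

x ≈ 0.655 m from the left end

Take moments about the pivot (at 0.766 m from the left end).
Load: 65.1 × 9.8 = 638 N down at 0.411 m → arm 0.355 m, τ = 638 × 0.355 = 226.5 N·m counterclockwise.
Sack of grain: 44.5 × 9.8 = 436.1 N down at 1.32 m → arm 0.554 m, τ = 436.1 × 0.554 = 241.6 N·m clockwise.
Net moment of existing loads = 15.1 N·m clockwise.
The box weighs 13.9 × 9.8 = 136.2 N and must supply an equal counterclockwise moment, so its lever arm about the pivot is 15.1 / 136.2 = 0.111 m.
That puts it at 0.766 − 0.111 = 0.655 m from the left end.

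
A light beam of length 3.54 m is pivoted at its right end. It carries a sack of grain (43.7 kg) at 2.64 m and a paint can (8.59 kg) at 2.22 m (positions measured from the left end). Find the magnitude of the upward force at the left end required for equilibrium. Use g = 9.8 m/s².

Sum moments about the right end (the unknown pivot reaction has zero arm there).
Sack of grain: 43.7 × 9.8 = 428.3 N down at 2.64 m → arm 0.9 m, τ = 428.3 × 0.9 = 385.5 N·m counterclockwise.
Paint can: 8.59 × 9.8 = 84.18 N down at 2.22 m → arm 1.32 m, τ = 84.18 × 1.32 = 111.1 N·m counterclockwise.
Net moment of the loads = 496.6 N·m counterclockwise.
The upward force F acts at the left end, arm 3.54 m, giving F × 3.54 clockwise.
Στ = 0 ⇒ F × 3.54 = 496.6 ⇒ F = 496.6 / 3.54 = 140 N.

F ≈ 140 N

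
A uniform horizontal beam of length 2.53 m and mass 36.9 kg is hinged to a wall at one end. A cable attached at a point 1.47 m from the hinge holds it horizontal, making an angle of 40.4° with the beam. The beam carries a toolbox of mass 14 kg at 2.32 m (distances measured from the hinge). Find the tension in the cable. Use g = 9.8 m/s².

Sum moments about the hinge (the unknown hinge reaction has zero arm there).
Beam weight: 36.9 × 9.8 = 361.6 N down at 1.265 m → arm 1.265 m, τ = 361.6 × 1.265 = 457.4 N·m clockwise.
Toolbox: 14 × 9.8 = 137.2 N down at 2.32 m → arm 2.32 m, τ = 137.2 × 2.32 = 318.3 N·m clockwise.
Total clockwise load moment = 775.7 N·m.
The cable tension T acts at 1.47 m; only its component perpendicular to the beam, T sinθ, produces torque. sin 40.4° = 0.6481.
Στ = 0 ⇒ T × 1.47 × 0.6481 = 775.7 ⇒ T = 775.7 / 0.9527 = 814 N.

T ≈ 814 N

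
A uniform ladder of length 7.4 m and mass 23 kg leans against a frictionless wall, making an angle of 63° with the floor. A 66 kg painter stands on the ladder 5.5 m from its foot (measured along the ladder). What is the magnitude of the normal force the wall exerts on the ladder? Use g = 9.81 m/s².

N_wall ≈ 303 N

About the foot of the ladder:
Ladder weight 23×9.81 = 225.6 N acts at 3.7 m along the ladder; its horizontal arm is 3.7·cos63° = 1.68 m → τ = 379 N·m clockwise.
Painter: 66×9.81 = 647.5 N at 5.5 m → arm 2.497 m → τ = 1617 N·m clockwise.
Wall normal N acts horizontally at the top; its moment arm is the height L sinθ = 7.4·sin63° = 6.593 m, counterclockwise.
Setting net torque to zero: N × 6.593 = 1996 → N = 303 N.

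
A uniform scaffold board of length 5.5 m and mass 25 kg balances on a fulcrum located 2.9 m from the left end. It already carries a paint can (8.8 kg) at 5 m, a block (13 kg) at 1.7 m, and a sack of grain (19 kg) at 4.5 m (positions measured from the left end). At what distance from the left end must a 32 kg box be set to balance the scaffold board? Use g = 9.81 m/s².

Take moments about the fulcrum (at 2.9 m from the left end).
Beam weight: 25 × 9.81 = 245.2 N down at 2.75 m → arm 0.15 m, τ = 245.2 × 0.15 = 36.78 N·m counterclockwise.
Paint can: 8.8 × 9.81 = 86.33 N down at 5 m → arm 2.1 m, τ = 86.33 × 2.1 = 181.3 N·m clockwise.
Block: 13 × 9.81 = 127.5 N down at 1.7 m → arm 1.2 m, τ = 127.5 × 1.2 = 153 N·m counterclockwise.
Sack of grain: 19 × 9.81 = 186.4 N down at 4.5 m → arm 1.6 m, τ = 186.4 × 1.6 = 298.2 N·m clockwise.
Net moment of existing loads = 289.7 N·m clockwise.
The box weighs 32 × 9.81 = 313.9 N and must supply an equal counterclockwise moment, so its lever arm about the fulcrum is 289.7 / 313.9 = 0.923 m.
That puts it at 2.9 − 0.923 = 1.98 m from the left end.

x ≈ 1.98 m from the left end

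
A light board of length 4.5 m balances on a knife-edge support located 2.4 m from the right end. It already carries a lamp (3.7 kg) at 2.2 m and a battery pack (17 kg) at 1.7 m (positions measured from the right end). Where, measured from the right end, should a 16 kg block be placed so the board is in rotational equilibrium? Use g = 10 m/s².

Sum moments about the knife-edge support (at 2.4 m from the right end) (the support reaction has zero arm there).
Lamp: 3.7 × 10 = 37 N down at 2.2 m → arm 0.2 m, τ = 37 × 0.2 = 7.4 N·m clockwise.
Battery pack: 17 × 10 = 170 N down at 1.7 m → arm 0.7 m, τ = 170 × 0.7 = 119 N·m clockwise.
Net moment of existing loads = 126.4 N·m clockwise.
The block weighs 16 × 10 = 160 N and must supply an equal counterclockwise moment, so its lever arm about the knife-edge support is 126.4 / 160 = 0.79 m.
That puts it at 2.4 + 0.79 = 3.19 m from the right end.

x ≈ 3.19 m from the right end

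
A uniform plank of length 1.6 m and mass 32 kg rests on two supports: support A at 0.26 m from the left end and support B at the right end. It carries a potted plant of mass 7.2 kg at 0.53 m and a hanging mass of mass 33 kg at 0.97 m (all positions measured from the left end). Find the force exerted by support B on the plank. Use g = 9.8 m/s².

Take moments about support A.
Beam weight: 32 × 9.8 = 313.6 N down at 0.8 m → arm 0.54 m, τ = 313.6 × 0.54 = 169.3 N·m clockwise.
Potted plant: 7.2 × 9.8 = 70.56 N down at 0.53 m → arm 0.27 m, τ = 70.56 × 0.27 = 19.05 N·m clockwise.
Hanging mass: 33 × 9.8 = 323.4 N down at 0.97 m → arm 0.71 m, τ = 323.4 × 0.71 = 229.6 N·m clockwise.
Net load moment about support A = 418 N·m clockwise.
Reaction R at support B is upward at 1.6 m, arm 1.34 m → moment R × 1.34 counterclockwise.
Balancing moments: R × 1.34 = 418, giving R = 312 N.

R_B ≈ 312 N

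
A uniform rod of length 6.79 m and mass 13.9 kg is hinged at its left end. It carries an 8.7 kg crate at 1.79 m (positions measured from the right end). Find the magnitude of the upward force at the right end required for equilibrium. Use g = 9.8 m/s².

Taking torques about the left end:
Beam weight: 13.9 × 9.8 = 136.2 N down at 3.395 m → arm 3.395 m, τ = 136.2 × 3.395 = 462.4 N·m clockwise.
Crate: 8.7 × 9.8 = 85.26 N down at 1.79 m → arm 5 m, τ = 85.26 × 5 = 426.3 N·m clockwise.
Net moment of the loads = 888.7 N·m clockwise.
The upward force F acts at the right end, arm 6.79 m, giving F × 6.79 counterclockwise.
Balancing moments: F × 6.79 = 888.7, giving F = 888.7 / 6.79 = 131 N.

F ≈ 131 N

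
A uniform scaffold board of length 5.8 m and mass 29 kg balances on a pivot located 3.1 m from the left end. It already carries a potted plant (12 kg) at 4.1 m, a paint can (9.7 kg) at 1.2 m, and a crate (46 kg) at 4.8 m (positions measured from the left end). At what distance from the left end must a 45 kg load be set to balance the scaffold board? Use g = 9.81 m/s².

x ≈ 1.63 m from the left end

Sum moments about the pivot (at 3.1 m from the left end) (the support reaction has zero arm there).
Beam weight: 29 × 9.81 = 284.5 N down at 2.9 m → arm 0.2 m, τ = 284.5 × 0.2 = 56.9 N·m counterclockwise.
Potted plant: 12 × 9.81 = 117.7 N down at 4.1 m → arm 1 m, τ = 117.7 × 1 = 117.7 N·m clockwise.
Paint can: 9.7 × 9.81 = 95.16 N down at 1.2 m → arm 1.9 m, τ = 95.16 × 1.9 = 180.8 N·m counterclockwise.
Crate: 46 × 9.81 = 451.3 N down at 4.8 m → arm 1.7 m, τ = 451.3 × 1.7 = 767.2 N·m clockwise.
Net moment of existing loads = 647.2 N·m clockwise.
The load weighs 45 × 9.81 = 441.5 N and must supply an equal counterclockwise moment, so its lever arm about the pivot is 647.2 / 441.5 = 1.47 m.
That puts it at 3.1 − 1.47 = 1.63 m from the left end.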